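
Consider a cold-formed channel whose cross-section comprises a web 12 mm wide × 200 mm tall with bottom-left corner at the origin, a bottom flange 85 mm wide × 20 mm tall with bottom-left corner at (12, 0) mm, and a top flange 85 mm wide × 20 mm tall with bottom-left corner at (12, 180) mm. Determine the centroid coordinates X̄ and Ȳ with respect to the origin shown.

X̄ = 34.43 mm, Ȳ = 100.00 mm

Part | A | x̄ᵢ | ȳᵢ | A·x̄ᵢ | A·ȳᵢ
web | 2400.00 | 6.00 | 100.00 | 14400.00 | 240000.00
bottom flange | 1700.00 | 54.50 | 10.00 | 92650.00 | 17000.00
top flange | 1700.00 | 54.50 | 190.00 | 92650.00 | 323000.00
Σ | 5800.00 |  |  | 199700.00 | 580000.00
X̄ = 199700.00 / 5800.00 = 34.43 mm
Ȳ = 580000.00 / 5800.00 = 100.00 mm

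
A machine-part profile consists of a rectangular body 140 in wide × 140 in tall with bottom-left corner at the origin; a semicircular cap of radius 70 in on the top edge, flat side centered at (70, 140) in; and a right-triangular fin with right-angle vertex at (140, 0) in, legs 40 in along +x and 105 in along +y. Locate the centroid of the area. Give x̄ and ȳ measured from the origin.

x̄ = 75.95 in, ȳ = 93.61 in

Part | A | x̄ᵢ | ȳᵢ | A·x̄ᵢ | A·ȳᵢ
rectangular body | 19600.00 | 70.00 | 70.00 | 1372000.00 | 1372000.00
semicircular top | 7696.90 | 70.00 | 169.71 | 538783.14 | 1306232.95
triangular fin | 2100.00 | 153.33 | 35.00 | 322000.00 | 73500.00
Σ | 29396.90 |  |  | 2232783.14 | 2751732.95
x̄ = 2232783.14 / 29396.90 = 75.95 in
ȳ = 2751732.95 / 29396.90 = 93.61 in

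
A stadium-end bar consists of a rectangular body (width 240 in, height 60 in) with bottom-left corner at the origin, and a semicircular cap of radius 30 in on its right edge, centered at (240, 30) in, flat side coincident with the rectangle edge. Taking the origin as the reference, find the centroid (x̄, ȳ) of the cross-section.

x̄ = 131.87 in, ȳ = 30.00 in

Part | A | x̄ᵢ | ȳᵢ | A·x̄ᵢ | A·ȳᵢ
rectangular body | 14400.00 | 120.00 | 30.00 | 1728000.00 | 432000.00
semicircular end | 1413.72 | 252.73 | 30.00 | 357292.01 | 42411.50
Σ | 15813.72 |  |  | 2085292.01 | 474411.50
x̄ = 2085292.01 / 15813.72 = 131.87 in
ȳ = 474411.50 / 15813.72 = 30.00 in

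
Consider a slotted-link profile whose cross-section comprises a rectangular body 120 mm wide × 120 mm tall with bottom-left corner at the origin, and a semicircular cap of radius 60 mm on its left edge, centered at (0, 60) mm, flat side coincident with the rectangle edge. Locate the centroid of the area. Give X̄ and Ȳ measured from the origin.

rectangular body: A = 120 × 120 = 14400.00, centroid at (60.00, 60.00).
semicircular end: A = ½π·60² = 5654.87, centroid at (-25.46, 60.00).
ΣA = 20054.87 mm²
ΣAX̄ = (14400.00)(60.00) + (5654.87)(-25.46) = 720000.00 mm³
ΣAȲ = (14400.00)(60.00) + (5654.87)(60.00) = 1203292.01 mm³
X̄ = 720000.00 / 20054.87 = 35.90 mm
Ȳ = 1203292.01 / 20054.87 = 60.00 mm

X̄ = 35.90 mm, Ȳ = 60.00 mm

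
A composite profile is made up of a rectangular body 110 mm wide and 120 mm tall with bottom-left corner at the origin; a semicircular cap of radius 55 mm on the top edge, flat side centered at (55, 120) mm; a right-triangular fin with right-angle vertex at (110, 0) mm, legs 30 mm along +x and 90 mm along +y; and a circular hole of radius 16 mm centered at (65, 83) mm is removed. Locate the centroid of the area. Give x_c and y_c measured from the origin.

rectangular body: A = 110 × 120 = 13200.00, centroid at (55.00, 60.00).
semicircular top: A = ½π·55² = 4751.66, centroid at (55.00, 143.34).
triangular fin: A = ½·30·90 = 1350.00, centroid at (120.00, 30.00).
hole: A = −π·16² = -804.25, centroid at (65.00, 83.00).
ΣA = 18497.41 mm²
ΣAx_c = (13200.00)(55.00) + (4751.66)(55.00) + (1350.00)(120.00) + (-804.25)(65.00) = 1097065.14 mm³
ΣAy_c = (13200.00)(60.00) + (4751.66)(143.34) + (1350.00)(30.00) + (-804.25)(83.00) = 1446863.17 mm³
x_c = 1097065.14 / 18497.41 = 59.31 mm
y_c = 1446863.17 / 18497.41 = 78.22 mm

x_c = 59.31 mm, y_c = 78.22 mm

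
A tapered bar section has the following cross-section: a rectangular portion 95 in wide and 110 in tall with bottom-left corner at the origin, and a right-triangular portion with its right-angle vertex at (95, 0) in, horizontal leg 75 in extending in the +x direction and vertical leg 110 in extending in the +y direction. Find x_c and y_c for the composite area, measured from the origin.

Part | A | x̄ᵢ | ȳᵢ | A·x̄ᵢ | A·ȳᵢ
rectangular portion | 10450.00 | 47.50 | 55.00 | 496375.00 | 574750.00
triangular portion | 4125.00 | 120.00 | 36.67 | 495000.00 | 151250.00
Σ | 14575.00 |  |  | 991375.00 | 726000.00
x_c = 991375.00 / 14575.00 = 68.02 in
y_c = 726000.00 / 14575.00 = 49.81 in

x_c = 68.02 in, y_c = 49.81 in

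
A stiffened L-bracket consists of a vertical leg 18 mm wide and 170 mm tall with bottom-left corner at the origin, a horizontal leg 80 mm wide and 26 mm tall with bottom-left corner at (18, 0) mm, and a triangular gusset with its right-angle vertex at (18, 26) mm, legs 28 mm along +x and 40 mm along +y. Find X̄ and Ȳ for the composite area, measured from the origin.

Part | A | x̄ᵢ | ȳᵢ | A·x̄ᵢ | A·ȳᵢ
vertical leg | 3060.00 | 9.00 | 85.00 | 27540.00 | 260100.00
horizontal leg | 2080.00 | 58.00 | 13.00 | 120640.00 | 27040.00
gusset | 560.00 | 27.33 | 39.33 | 15306.67 | 22026.67
Σ | 5700.00 |  |  | 163486.67 | 309166.67
X̄ = 163486.67 / 5700.00 = 28.68 mm
Ȳ = 309166.67 / 5700.00 = 54.24 mm

X̄ = 28.68 mm, Ȳ = 54.24 mm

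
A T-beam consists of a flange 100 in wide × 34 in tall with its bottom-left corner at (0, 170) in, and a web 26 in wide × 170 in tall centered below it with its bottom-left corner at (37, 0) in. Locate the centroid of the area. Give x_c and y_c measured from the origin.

web: A = 26 × 170 = 4420.00, centroid at (50.00, 85.00).
flange: A = 100 × 34 = 3400.00, centroid at (50.00, 187.00).
ΣA = 7820.00 in²
ΣAx_c = (4420.00)(50.00) + (3400.00)(50.00) = 391000.00 in³
ΣAy_c = (4420.00)(85.00) + (3400.00)(187.00) = 1011500.00 in³
x_c = 391000.00 / 7820.00 = 50.00 in
y_c = 1011500.00 / 7820.00 = 129.35 in

x_c = 50.00 in, y_c = 129.35 in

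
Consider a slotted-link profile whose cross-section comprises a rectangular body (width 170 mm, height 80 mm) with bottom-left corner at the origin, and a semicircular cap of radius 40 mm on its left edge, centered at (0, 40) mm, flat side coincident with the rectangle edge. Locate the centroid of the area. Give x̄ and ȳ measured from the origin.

x̄ = 69.09 mm, ȳ = 40.00 mm

rectangular body: A = 170 × 80 = 13600.00, centroid at (85.00, 40.00).
semicircular end: A = ½π·40² = 2513.27, centroid at (-16.98, 40.00).
ΣA = 16113.27 mm², ΣAx̄ = 1113333.33 mm³, ΣAȳ = 644530.96 mm³.
x̄ = 1113333.33/16113.27 = 69.09 mm; ȳ = 644530.96/16113.27 = 40.00 mm.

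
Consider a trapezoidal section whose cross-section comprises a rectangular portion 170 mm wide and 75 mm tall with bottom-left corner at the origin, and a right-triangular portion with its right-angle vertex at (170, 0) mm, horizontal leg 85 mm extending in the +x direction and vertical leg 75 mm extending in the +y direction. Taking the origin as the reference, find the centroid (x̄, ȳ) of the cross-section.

x̄ = 107.67 mm, ȳ = 35.00 mm

rectangular portion: A = 170 × 75 = 12750.00, centroid at (85.00, 37.50).
triangular portion: A = ½·85·75 = 3187.50, centroid at (198.33, 25.00).
ΣA = 15937.50 mm², ΣAx̄ = 1715937.50 mm³, ΣAȳ = 557812.50 mm³.
x̄ = 1715937.50/15937.50 = 107.67 mm; ȳ = 557812.50/15937.50 = 35.00 mm.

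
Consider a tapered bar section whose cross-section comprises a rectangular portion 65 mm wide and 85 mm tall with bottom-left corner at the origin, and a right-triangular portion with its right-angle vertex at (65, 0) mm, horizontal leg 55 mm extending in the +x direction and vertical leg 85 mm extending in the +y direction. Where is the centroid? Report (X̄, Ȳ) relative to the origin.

Part | A | x̄ᵢ | ȳᵢ | A·x̄ᵢ | A·ȳᵢ
rectangular portion | 5525.00 | 32.50 | 42.50 | 179562.50 | 234812.50
triangular portion | 2337.50 | 83.33 | 28.33 | 194791.67 | 66229.17
Σ | 7862.50 |  |  | 374354.17 | 301041.67
X̄ = 374354.17 / 7862.50 = 47.61 mm
Ȳ = 301041.67 / 7862.50 = 38.29 mm

X̄ = 47.61 mm, Ȳ = 38.29 mm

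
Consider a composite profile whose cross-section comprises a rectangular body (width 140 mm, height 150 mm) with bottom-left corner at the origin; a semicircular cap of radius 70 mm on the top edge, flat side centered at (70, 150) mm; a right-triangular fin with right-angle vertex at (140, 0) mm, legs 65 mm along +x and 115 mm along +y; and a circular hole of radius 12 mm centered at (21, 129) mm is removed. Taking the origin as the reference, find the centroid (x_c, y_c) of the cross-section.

x_c = 81.41 mm, y_c = 95.15 mm

rectangular body: A = 140 × 150 = 21000.00, centroid at (70.00, 75.00).
semicircular top: A = ½π·70² = 7696.90, centroid at (70.00, 179.71).
triangular fin: A = ½·65·115 = 3737.50, centroid at (161.67, 38.33).
hole: A = −π·12² = -452.39, centroid at (21.00, 129.00).
ΣA = 31982.01 mm²
ΣAx_c = (21000.00)(70.00) + (7696.90)(70.00) + (3737.50)(161.67) + (-452.39)(21.00) = 2603512.13 mm³
ΣAy_c = (21000.00)(75.00) + (7696.90)(179.71) + (3737.50)(38.33) + (-452.39)(129.00) = 3043114.58 mm³
x_c = 2603512.13 / 31982.01 = 81.41 mm
y_c = 3043114.58 / 31982.01 = 95.15 mm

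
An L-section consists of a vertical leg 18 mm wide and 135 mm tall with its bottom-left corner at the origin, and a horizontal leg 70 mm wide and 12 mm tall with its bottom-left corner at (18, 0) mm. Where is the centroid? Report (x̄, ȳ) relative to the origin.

x̄ = 20.30 mm, ȳ = 51.70 mm

vertical leg: A = 18 × 135 = 2430.00, centroid at (9.00, 67.50).
horizontal leg: A = 70 × 12 = 840.00, centroid at (53.00, 6.00).
ΣA = 3270.00 mm², ΣAx̄ = 66390.00 mm³, ΣAȳ = 169065.00 mm³.
x̄ = 66390.00/3270.00 = 20.30 mm; ȳ = 169065.00/3270.00 = 51.70 mm.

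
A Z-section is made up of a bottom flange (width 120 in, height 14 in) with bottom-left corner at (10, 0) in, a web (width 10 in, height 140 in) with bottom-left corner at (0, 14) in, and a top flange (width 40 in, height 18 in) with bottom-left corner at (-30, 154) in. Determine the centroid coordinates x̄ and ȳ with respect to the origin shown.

x̄ = 30.89 in, ȳ = 64.93 in

Part | A | x̄ᵢ | ȳᵢ | A·x̄ᵢ | A·ȳᵢ
bottom flange | 1680.00 | 70.00 | 7.00 | 117600.00 | 11760.00
web | 1400.00 | 5.00 | 84.00 | 7000.00 | 117600.00
top flange | 720.00 | -10.00 | 163.00 | -7200.00 | 117360.00
Σ | 3800.00 |  |  | 117400.00 | 246720.00
x̄ = 117400.00 / 3800.00 = 30.89 in
ȳ = 246720.00 / 3800.00 = 64.93 in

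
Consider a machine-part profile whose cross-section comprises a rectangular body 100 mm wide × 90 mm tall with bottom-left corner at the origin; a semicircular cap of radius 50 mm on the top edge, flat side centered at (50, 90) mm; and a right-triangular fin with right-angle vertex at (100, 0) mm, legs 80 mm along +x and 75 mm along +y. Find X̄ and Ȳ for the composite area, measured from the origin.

rectangular body: A = 100 × 90 = 9000.00, centroid at (50.00, 45.00).
semicircular top: A = ½π·50² = 3926.99, centroid at (50.00, 111.22).
triangular fin: A = ½·80·75 = 3000.00, centroid at (126.67, 25.00).
ΣA = 15926.99 mm²
ΣAX̄ = (9000.00)(50.00) + (3926.99)(50.00) + (3000.00)(126.67) = 1026349.54 mm³
ΣAȲ = (9000.00)(45.00) + (3926.99)(111.22) + (3000.00)(25.00) = 916762.51 mm³
X̄ = 1026349.54 / 15926.99 = 64.44 mm
Ȳ = 916762.51 / 15926.99 = 57.56 mm

X̄ = 64.44 mm, Ȳ = 57.56 mm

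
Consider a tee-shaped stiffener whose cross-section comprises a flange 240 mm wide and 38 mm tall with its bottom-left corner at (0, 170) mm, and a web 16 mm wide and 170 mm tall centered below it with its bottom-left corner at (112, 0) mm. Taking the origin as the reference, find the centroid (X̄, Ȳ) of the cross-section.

Part | A | x̄ᵢ | ȳᵢ | A·x̄ᵢ | A·ȳᵢ
web | 2720.00 | 120.00 | 85.00 | 326400.00 | 231200.00
flange | 9120.00 | 120.00 | 189.00 | 1094400.00 | 1723680.00
Σ | 11840.00 |  |  | 1420800.00 | 1954880.00
X̄ = 1420800.00 / 11840.00 = 120.00 mm
Ȳ = 1954880.00 / 11840.00 = 165.11 mm

X̄ = 120.00 mm, Ȳ = 165.11 mm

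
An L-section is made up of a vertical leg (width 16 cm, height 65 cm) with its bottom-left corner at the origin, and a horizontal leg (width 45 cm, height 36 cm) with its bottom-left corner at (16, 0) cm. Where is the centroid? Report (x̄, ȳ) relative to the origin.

x̄ = 26.58 cm, ȳ = 23.67 cm

Part | A | x̄ᵢ | ȳᵢ | A·x̄ᵢ | A·ȳᵢ
vertical leg | 1040.00 | 8.00 | 32.50 | 8320.00 | 33800.00
horizontal leg | 1620.00 | 38.50 | 18.00 | 62370.00 | 29160.00
Σ | 2660.00 |  |  | 70690.00 | 62960.00
x̄ = 70690.00 / 2660.00 = 26.58 cm
ȳ = 62960.00 / 2660.00 = 23.67 cm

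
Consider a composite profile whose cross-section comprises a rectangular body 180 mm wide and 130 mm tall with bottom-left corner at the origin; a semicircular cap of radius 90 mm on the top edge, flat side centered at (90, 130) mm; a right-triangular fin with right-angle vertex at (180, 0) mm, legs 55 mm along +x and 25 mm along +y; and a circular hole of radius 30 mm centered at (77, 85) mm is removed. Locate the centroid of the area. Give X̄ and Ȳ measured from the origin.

rectangular body: A = 180 × 130 = 23400.00, centroid at (90.00, 65.00).
semicircular top: A = ½π·90² = 12723.45, centroid at (90.00, 168.20).
triangular fin: A = ½·55·25 = 687.50, centroid at (198.33, 8.33).
hole: A = −π·30² = -2827.43, centroid at (77.00, 85.00).
ΣA = 33983.52 mm²
ΣAX̄ = (23400.00)(90.00) + (12723.45)(90.00) + (687.50)(198.33) + (-2827.43)(77.00) = 3169752.32 mm³
ΣAȲ = (23400.00)(65.00) + (12723.45)(168.20) + (687.50)(8.33) + (-2827.43)(85.00) = 3426445.86 mm³
X̄ = 3169752.32 / 33983.52 = 93.27 mm
Ȳ = 3426445.86 / 33983.52 = 100.83 mm

X̄ = 93.27 mm, Ȳ = 100.83 mm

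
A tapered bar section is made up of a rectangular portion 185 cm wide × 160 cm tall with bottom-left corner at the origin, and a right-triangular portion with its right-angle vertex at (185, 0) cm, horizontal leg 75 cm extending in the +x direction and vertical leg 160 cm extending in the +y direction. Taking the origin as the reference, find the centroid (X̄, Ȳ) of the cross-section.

rectangular portion: A = 185 × 160 = 29600.00, centroid at (92.50, 80.00).
triangular portion: A = ½·75·160 = 6000.00, centroid at (210.00, 53.33).
ΣA = 35600.00 cm², ΣAX̄ = 3998000.00 cm³, ΣAȲ = 2688000.00 cm³.
X̄ = 3998000.00/35600.00 = 112.30 cm; Ȳ = 2688000.00/35600.00 = 75.51 cm.

X̄ = 112.30 cm, Ȳ = 75.51 cm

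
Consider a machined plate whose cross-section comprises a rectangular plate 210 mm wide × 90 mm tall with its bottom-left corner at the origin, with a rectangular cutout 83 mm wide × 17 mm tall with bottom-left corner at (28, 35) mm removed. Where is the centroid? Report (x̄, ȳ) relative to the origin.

x̄ = 107.86 mm, ȳ = 45.12 mm

plate: A = 210 × 90 = 18900.00, centroid at (105.00, 45.00).
hole: A = −(83 × 17) = -1411.00, centroid at (69.50, 43.50).
ΣA = 17489.00 mm²
ΣAx̄ = (18900.00)(105.00) + (-1411.00)(69.50) = 1886435.50 mm³
ΣAȳ = (18900.00)(45.00) + (-1411.00)(43.50) = 789121.50 mm³
x̄ = 1886435.50 / 17489.00 = 107.86 mm
ȳ = 789121.50 / 17489.00 = 45.12 mm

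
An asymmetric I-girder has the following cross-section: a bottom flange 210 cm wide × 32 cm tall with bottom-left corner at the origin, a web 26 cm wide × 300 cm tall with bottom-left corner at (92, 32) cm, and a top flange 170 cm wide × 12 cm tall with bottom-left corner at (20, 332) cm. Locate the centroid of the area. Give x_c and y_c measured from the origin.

x_c = 105.00 cm, y_c = 133.86 cm

bottom flange: A = 210 × 32 = 6720.00, centroid at (105.00, 16.00).
web: A = 26 × 300 = 7800.00, centroid at (105.00, 182.00).
top flange: A = 170 × 12 = 2040.00, centroid at (105.00, 338.00).
ΣA = 16560.00 cm², ΣAx_c = 1738800.00 cm³, ΣAy_c = 2216640.00 cm³.
x_c = 1738800.00/16560.00 = 105.00 cm; y_c = 2216640.00/16560.00 = 133.86 cm.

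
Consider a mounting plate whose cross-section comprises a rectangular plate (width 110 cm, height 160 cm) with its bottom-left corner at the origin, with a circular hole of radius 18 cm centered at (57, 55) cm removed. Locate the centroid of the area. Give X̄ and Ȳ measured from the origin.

X̄ = 54.88 cm, Ȳ = 81.53 cm

Part | A | x̄ᵢ | ȳᵢ | A·x̄ᵢ | A·ȳᵢ
plate | 17600.00 | 55.00 | 80.00 | 968000.00 | 1408000.00
hole | -1017.88 | 57.00 | 55.00 | -58018.93 | -55983.18
Σ | 16582.12 |  |  | 909981.07 | 1352016.82
X̄ = 909981.07 / 16582.12 = 54.88 cm
Ȳ = 1352016.82 / 16582.12 = 81.53 cm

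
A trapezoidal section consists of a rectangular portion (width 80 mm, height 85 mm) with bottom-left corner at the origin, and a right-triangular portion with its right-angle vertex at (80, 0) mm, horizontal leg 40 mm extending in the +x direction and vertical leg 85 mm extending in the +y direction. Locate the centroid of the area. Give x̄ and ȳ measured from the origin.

rectangular portion: A = 80 × 85 = 6800.00, centroid at (40.00, 42.50).
triangular portion: A = ½·40·85 = 1700.00, centroid at (93.33, 28.33).
ΣA = 8500.00 mm²
ΣAx̄ = (6800.00)(40.00) + (1700.00)(93.33) = 430666.67 mm³
ΣAȳ = (6800.00)(42.50) + (1700.00)(28.33) = 337166.67 mm³
x̄ = 430666.67 / 8500.00 = 50.67 mm
ȳ = 337166.67 / 8500.00 = 39.67 mm

x̄ = 50.67 mm, ȳ = 39.67 mm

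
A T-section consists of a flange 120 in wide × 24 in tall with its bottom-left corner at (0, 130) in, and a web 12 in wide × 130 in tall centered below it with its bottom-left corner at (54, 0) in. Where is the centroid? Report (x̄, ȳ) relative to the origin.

x̄ = 60.00 in, ȳ = 114.95 in

web: A = 12 × 130 = 1560.00, centroid at (60.00, 65.00).
flange: A = 120 × 24 = 2880.00, centroid at (60.00, 142.00).
ΣA = 4440.00 in², ΣAx̄ = 266400.00 in³, ΣAȳ = 510360.00 in³.
x̄ = 266400.00/4440.00 = 60.00 in; ȳ = 510360.00/4440.00 = 114.95 in.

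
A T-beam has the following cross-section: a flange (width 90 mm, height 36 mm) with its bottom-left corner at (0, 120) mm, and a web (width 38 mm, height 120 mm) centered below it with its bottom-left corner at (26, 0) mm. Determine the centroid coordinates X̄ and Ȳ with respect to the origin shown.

web: A = 38 × 120 = 4560.00, centroid at (45.00, 60.00).
flange: A = 90 × 36 = 3240.00, centroid at (45.00, 138.00).
ΣA = 7800.00 mm²
ΣAX̄ = (4560.00)(45.00) + (3240.00)(45.00) = 351000.00 mm³
ΣAȲ = (4560.00)(60.00) + (3240.00)(138.00) = 720720.00 mm³
X̄ = 351000.00 / 7800.00 = 45.00 mm
Ȳ = 720720.00 / 7800.00 = 92.40 mm

X̄ = 45.00 mm, Ȳ = 92.40 mm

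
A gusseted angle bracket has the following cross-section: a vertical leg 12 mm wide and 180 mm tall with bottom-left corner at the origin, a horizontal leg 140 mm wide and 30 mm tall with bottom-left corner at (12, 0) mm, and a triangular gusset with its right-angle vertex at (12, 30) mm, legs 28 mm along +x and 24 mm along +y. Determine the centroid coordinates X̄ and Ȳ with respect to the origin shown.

X̄ = 54.44 mm, Ȳ = 40.35 mm

vertical leg: A = 12 × 180 = 2160.00, centroid at (6.00, 90.00).
horizontal leg: A = 140 × 30 = 4200.00, centroid at (82.00, 15.00).
gusset: A = ½·28·24 = 336.00, centroid at (21.33, 38.00).
ΣA = 6696.00 mm², ΣAX̄ = 364528.00 mm³, ΣAȲ = 270168.00 mm³.
X̄ = 364528.00/6696.00 = 54.44 mm; Ȳ = 270168.00/6696.00 = 40.35 mm.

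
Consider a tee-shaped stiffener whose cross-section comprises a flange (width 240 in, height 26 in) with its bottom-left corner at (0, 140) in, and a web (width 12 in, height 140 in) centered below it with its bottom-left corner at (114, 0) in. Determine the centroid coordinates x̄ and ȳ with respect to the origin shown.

x̄ = 120.00 in, ȳ = 135.39 in

web: A = 12 × 140 = 1680.00, centroid at (120.00, 70.00).
flange: A = 240 × 26 = 6240.00, centroid at (120.00, 153.00).
ΣA = 7920.00 in², ΣAx̄ = 950400.00 in³, ΣAȳ = 1072320.00 in³.
x̄ = 950400.00/7920.00 = 120.00 in; ȳ = 1072320.00/7920.00 = 135.39 in.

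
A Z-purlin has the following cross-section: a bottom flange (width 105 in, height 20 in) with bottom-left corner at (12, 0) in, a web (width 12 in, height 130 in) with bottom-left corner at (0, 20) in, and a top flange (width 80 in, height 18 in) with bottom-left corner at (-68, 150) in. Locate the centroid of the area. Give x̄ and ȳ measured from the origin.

x̄ = 20.49 in, ȳ = 75.01 in

bottom flange: A = 105 × 20 = 2100.00, centroid at (64.50, 10.00).
web: A = 12 × 130 = 1560.00, centroid at (6.00, 85.00).
top flange: A = 80 × 18 = 1440.00, centroid at (-28.00, 159.00).
ΣA = 5100.00 in², ΣAx̄ = 104490.00 in³, ΣAȳ = 382560.00 in³.
x̄ = 104490.00/5100.00 = 20.49 in; ȳ = 382560.00/5100.00 = 75.01 in.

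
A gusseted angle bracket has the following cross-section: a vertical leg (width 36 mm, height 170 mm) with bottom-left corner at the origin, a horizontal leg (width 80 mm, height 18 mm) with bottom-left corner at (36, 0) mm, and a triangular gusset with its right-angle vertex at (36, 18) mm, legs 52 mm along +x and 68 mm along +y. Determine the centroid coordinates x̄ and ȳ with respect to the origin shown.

x̄ = 33.65 mm, ȳ = 64.86 mm

Part | A | x̄ᵢ | ȳᵢ | A·x̄ᵢ | A·ȳᵢ
vertical leg | 6120.00 | 18.00 | 85.00 | 110160.00 | 520200.00
horizontal leg | 1440.00 | 76.00 | 9.00 | 109440.00 | 12960.00
gusset | 1768.00 | 53.33 | 40.67 | 94293.33 | 71898.67
Σ | 9328.00 |  |  | 313893.33 | 605058.67
x̄ = 313893.33 / 9328.00 = 33.65 mm
ȳ = 605058.67 / 9328.00 = 64.86 mm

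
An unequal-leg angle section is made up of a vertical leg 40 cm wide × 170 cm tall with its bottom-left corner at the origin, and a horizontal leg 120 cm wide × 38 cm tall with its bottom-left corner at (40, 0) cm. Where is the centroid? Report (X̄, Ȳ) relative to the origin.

X̄ = 52.11 cm, Ȳ = 58.51 cm

vertical leg: A = 40 × 170 = 6800.00, centroid at (20.00, 85.00).
horizontal leg: A = 120 × 38 = 4560.00, centroid at (100.00, 19.00).
ΣA = 11360.00 cm²
ΣAX̄ = (6800.00)(20.00) + (4560.00)(100.00) = 592000.00 cm³
ΣAȲ = (6800.00)(85.00) + (4560.00)(19.00) = 664640.00 cm³
X̄ = 592000.00 / 11360.00 = 52.11 cm
Ȳ = 664640.00 / 11360.00 = 58.51 cm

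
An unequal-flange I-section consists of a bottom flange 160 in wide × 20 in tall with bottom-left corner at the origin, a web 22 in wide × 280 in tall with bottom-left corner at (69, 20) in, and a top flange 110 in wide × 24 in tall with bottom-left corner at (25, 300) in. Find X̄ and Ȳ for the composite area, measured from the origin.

X̄ = 80.00 in, Ȳ = 153.44 in

bottom flange: A = 160 × 20 = 3200.00, centroid at (80.00, 10.00).
web: A = 22 × 280 = 6160.00, centroid at (80.00, 160.00).
top flange: A = 110 × 24 = 2640.00, centroid at (80.00, 312.00).
ΣA = 12000.00 in², ΣAX̄ = 960000.00 in³, ΣAȲ = 1841280.00 in³.
X̄ = 960000.00/12000.00 = 80.00 in; Ȳ = 1841280.00/12000.00 = 153.44 in.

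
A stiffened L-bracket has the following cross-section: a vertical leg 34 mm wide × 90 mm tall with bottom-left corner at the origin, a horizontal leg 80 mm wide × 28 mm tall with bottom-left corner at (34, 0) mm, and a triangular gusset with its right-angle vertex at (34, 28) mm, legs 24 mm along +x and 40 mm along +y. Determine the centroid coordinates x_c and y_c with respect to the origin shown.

vertical leg: A = 34 × 90 = 3060.00, centroid at (17.00, 45.00).
horizontal leg: A = 80 × 28 = 2240.00, centroid at (74.00, 14.00).
gusset: A = ½·24·40 = 480.00, centroid at (42.00, 41.33).
ΣA = 5780.00 mm²
ΣAx_c = (3060.00)(17.00) + (2240.00)(74.00) + (480.00)(42.00) = 237940.00 mm³
ΣAy_c = (3060.00)(45.00) + (2240.00)(14.00) + (480.00)(41.33) = 188900.00 mm³
x_c = 237940.00 / 5780.00 = 41.17 mm
y_c = 188900.00 / 5780.00 = 32.68 mm

x_c = 41.17 mm, y_c = 32.68 mm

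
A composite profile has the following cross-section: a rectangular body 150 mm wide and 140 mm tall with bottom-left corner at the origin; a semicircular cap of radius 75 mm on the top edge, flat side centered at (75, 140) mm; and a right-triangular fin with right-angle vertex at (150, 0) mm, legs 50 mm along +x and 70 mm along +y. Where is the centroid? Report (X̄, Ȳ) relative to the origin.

rectangular body: A = 150 × 140 = 21000.00, centroid at (75.00, 70.00).
semicircular top: A = ½π·75² = 8835.73, centroid at (75.00, 171.83).
triangular fin: A = ½·50·70 = 1750.00, centroid at (166.67, 23.33).
ΣA = 31585.73 mm², ΣAX̄ = 2529346.37 mm³, ΣAȲ = 3029085.44 mm³.
X̄ = 2529346.37/31585.73 = 80.08 mm; Ȳ = 3029085.44/31585.73 = 95.90 mm.

X̄ = 80.08 mm, Ȳ = 95.90 mm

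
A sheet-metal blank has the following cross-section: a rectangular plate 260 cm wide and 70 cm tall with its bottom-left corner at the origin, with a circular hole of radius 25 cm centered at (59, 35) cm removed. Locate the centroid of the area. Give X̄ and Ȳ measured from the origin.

plate: A = 260 × 70 = 18200.00, centroid at (130.00, 35.00).
hole: A = −π·25² = -1963.50, centroid at (59.00, 35.00).
ΣA = 16236.50 cm²
ΣAX̄ = (18200.00)(130.00) + (-1963.50)(59.00) = 2250153.77 cm³
ΣAȲ = (18200.00)(35.00) + (-1963.50)(35.00) = 568277.66 cm³
X̄ = 2250153.77 / 16236.50 = 138.59 cm
Ȳ = 568277.66 / 16236.50 = 35.00 cm

X̄ = 138.59 cm, Ȳ = 35.00 cm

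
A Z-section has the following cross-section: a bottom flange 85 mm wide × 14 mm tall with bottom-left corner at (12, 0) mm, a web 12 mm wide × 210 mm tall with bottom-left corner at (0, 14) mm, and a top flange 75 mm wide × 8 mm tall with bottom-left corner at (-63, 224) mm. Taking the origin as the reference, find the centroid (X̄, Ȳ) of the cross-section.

X̄ = 15.01 mm, Ȳ = 103.25 mm

Part | A | x̄ᵢ | ȳᵢ | A·x̄ᵢ | A·ȳᵢ
bottom flange | 1190.00 | 54.50 | 7.00 | 64855.00 | 8330.00
web | 2520.00 | 6.00 | 119.00 | 15120.00 | 299880.00
top flange | 600.00 | -25.50 | 228.00 | -15300.00 | 136800.00
Σ | 4310.00 |  |  | 64675.00 | 445010.00
X̄ = 64675.00 / 4310.00 = 15.01 mm
Ȳ = 445010.00 / 4310.00 = 103.25 mm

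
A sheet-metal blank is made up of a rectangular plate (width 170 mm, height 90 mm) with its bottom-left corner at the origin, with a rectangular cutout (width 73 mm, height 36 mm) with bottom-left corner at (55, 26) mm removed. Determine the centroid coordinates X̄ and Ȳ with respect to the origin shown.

X̄ = 83.65 mm, Ȳ = 45.21 mm

plate: A = 170 × 90 = 15300.00, centroid at (85.00, 45.00).
hole: A = −(73 × 36) = -2628.00, centroid at (91.50, 44.00).
ΣA = 12672.00 mm², ΣAX̄ = 1060038.00 mm³, ΣAȲ = 572868.00 mm³.
X̄ = 1060038.00/12672.00 = 83.65 mm; Ȳ = 572868.00/12672.00 = 45.21 mm.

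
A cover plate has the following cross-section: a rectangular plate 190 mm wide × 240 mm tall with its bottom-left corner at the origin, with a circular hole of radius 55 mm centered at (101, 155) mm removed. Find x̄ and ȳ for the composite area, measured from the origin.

x̄ = 93.42 mm, ȳ = 110.79 mm

plate: A = 190 × 240 = 45600.00, centroid at (95.00, 120.00).
hole: A = −π·55² = -9503.32, centroid at (101.00, 155.00).
ΣA = 36096.68 mm², ΣAx̄ = 3372164.90 mm³, ΣAȳ = 3998985.74 mm³.
x̄ = 3372164.90/36096.68 = 93.42 mm; ȳ = 3998985.74/36096.68 = 110.79 mm.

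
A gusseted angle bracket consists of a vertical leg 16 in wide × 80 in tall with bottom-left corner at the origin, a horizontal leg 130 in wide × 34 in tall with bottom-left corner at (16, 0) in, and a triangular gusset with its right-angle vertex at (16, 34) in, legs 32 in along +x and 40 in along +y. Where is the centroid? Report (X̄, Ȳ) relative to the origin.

vertical leg: A = 16 × 80 = 1280.00, centroid at (8.00, 40.00).
horizontal leg: A = 130 × 34 = 4420.00, centroid at (81.00, 17.00).
gusset: A = ½·32·40 = 640.00, centroid at (26.67, 47.33).
ΣA = 6340.00 in²
ΣAX̄ = (1280.00)(8.00) + (4420.00)(81.00) + (640.00)(26.67) = 385326.67 in³
ΣAȲ = (1280.00)(40.00) + (4420.00)(17.00) + (640.00)(47.33) = 156633.33 in³
X̄ = 385326.67 / 6340.00 = 60.78 in
Ȳ = 156633.33 / 6340.00 = 24.71 in

X̄ = 60.78 in, Ȳ = 24.71 in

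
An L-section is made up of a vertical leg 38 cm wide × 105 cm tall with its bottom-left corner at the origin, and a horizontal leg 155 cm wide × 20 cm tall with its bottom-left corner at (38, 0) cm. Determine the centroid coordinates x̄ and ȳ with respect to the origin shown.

x̄ = 61.19 cm, ȳ = 33.92 cm

vertical leg: A = 38 × 105 = 3990.00, centroid at (19.00, 52.50).
horizontal leg: A = 155 × 20 = 3100.00, centroid at (115.50, 10.00).
ΣA = 7090.00 cm², ΣAx̄ = 433860.00 cm³, ΣAȳ = 240475.00 cm³.
x̄ = 433860.00/7090.00 = 61.19 cm; ȳ = 240475.00/7090.00 = 33.92 cm.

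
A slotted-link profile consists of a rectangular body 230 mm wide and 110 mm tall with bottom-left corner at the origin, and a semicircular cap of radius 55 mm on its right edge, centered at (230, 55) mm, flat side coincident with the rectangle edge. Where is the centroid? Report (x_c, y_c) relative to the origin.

Part | A | x̄ᵢ | ȳᵢ | A·x̄ᵢ | A·ȳᵢ
rectangular body | 25300.00 | 115.00 | 55.00 | 2909500.00 | 1391500.00
semicircular end | 4751.66 | 253.34 | 55.00 | 1203798.21 | 261341.24
Σ | 30051.66 |  |  | 4113298.21 | 1652841.24
x_c = 4113298.21 / 30051.66 = 136.87 mm
y_c = 1652841.24 / 30051.66 = 55.00 mm

x_c = 136.87 mm, y_c = 55.00 mm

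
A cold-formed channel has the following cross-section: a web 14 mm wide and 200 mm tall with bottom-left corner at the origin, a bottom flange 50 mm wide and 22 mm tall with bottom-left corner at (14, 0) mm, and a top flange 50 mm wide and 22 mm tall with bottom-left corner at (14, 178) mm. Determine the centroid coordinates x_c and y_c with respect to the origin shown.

web: A = 14 × 200 = 2800.00, centroid at (7.00, 100.00).
bottom flange: A = 50 × 22 = 1100.00, centroid at (39.00, 11.00).
top flange: A = 50 × 22 = 1100.00, centroid at (39.00, 189.00).
ΣA = 5000.00 mm², ΣAx_c = 105400.00 mm³, ΣAy_c = 500000.00 mm³.
x_c = 105400.00/5000.00 = 21.08 mm; y_c = 500000.00/5000.00 = 100.00 mm.

x_c = 21.08 mm, y_c = 100.00 mm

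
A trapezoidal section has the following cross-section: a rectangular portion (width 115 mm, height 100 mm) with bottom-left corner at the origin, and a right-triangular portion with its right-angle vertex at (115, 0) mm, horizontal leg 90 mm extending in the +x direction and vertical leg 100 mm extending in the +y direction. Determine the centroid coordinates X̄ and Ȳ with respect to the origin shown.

X̄ = 82.11 mm, Ȳ = 45.31 mm

rectangular portion: A = 115 × 100 = 11500.00, centroid at (57.50, 50.00).
triangular portion: A = ½·90·100 = 4500.00, centroid at (145.00, 33.33).
ΣA = 16000.00 mm²
ΣAX̄ = (11500.00)(57.50) + (4500.00)(145.00) = 1313750.00 mm³
ΣAȲ = (11500.00)(50.00) + (4500.00)(33.33) = 725000.00 mm³
X̄ = 1313750.00 / 16000.00 = 82.11 mm
Ȳ = 725000.00 / 16000.00 = 45.31 mm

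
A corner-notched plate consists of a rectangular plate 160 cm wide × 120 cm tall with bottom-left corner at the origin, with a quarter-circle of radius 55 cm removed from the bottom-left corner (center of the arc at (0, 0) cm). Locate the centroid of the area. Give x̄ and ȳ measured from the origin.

Part | A | x̄ᵢ | ȳᵢ | A·x̄ᵢ | A·ȳᵢ
plate | 19200.00 | 80.00 | 60.00 | 1536000.00 | 1152000.00
removed quarter-circle | -2375.83 | 23.34 | 23.34 | -55458.33 | -55458.33
Σ | 16824.17 |  |  | 1480541.67 | 1096541.67
x̄ = 1480541.67 / 16824.17 = 88.00 cm
ȳ = 1096541.67 / 16824.17 = 65.18 cm

x̄ = 88.00 cm, ȳ = 65.18 cm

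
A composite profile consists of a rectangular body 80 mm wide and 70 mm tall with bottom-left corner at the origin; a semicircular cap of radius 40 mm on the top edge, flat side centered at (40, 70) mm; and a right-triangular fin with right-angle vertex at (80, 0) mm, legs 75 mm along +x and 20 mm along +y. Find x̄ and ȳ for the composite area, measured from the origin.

x̄ = 45.50 mm, ȳ = 47.34 mm

Part | A | x̄ᵢ | ȳᵢ | A·x̄ᵢ | A·ȳᵢ
rectangular body | 5600.00 | 40.00 | 35.00 | 224000.00 | 196000.00
semicircular top | 2513.27 | 40.00 | 86.98 | 100530.96 | 218595.86
triangular fin | 750.00 | 105.00 | 6.67 | 78750.00 | 5000.00
Σ | 8863.27 |  |  | 403280.96 | 419595.86
x̄ = 403280.96 / 8863.27 = 45.50 mm
ȳ = 419595.86 / 8863.27 = 47.34 mm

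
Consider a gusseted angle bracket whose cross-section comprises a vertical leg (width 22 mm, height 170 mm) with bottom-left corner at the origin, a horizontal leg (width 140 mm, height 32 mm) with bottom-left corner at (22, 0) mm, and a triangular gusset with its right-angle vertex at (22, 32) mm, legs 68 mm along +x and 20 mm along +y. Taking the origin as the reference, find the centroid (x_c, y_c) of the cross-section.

vertical leg: A = 22 × 170 = 3740.00, centroid at (11.00, 85.00).
horizontal leg: A = 140 × 32 = 4480.00, centroid at (92.00, 16.00).
gusset: A = ½·68·20 = 680.00, centroid at (44.67, 38.67).
ΣA = 8900.00 mm², ΣAx_c = 483673.33 mm³, ΣAy_c = 415873.33 mm³.
x_c = 483673.33/8900.00 = 54.35 mm; y_c = 415873.33/8900.00 = 46.73 mm.

x_c = 54.35 mm, y_c = 46.73 mm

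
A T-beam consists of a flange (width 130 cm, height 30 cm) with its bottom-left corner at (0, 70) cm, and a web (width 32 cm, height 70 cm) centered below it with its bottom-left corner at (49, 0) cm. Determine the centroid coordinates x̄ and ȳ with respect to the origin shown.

Part | A | x̄ᵢ | ȳᵢ | A·x̄ᵢ | A·ȳᵢ
web | 2240.00 | 65.00 | 35.00 | 145600.00 | 78400.00
flange | 3900.00 | 65.00 | 85.00 | 253500.00 | 331500.00
Σ | 6140.00 |  |  | 399100.00 | 409900.00
x̄ = 399100.00 / 6140.00 = 65.00 cm
ȳ = 409900.00 / 6140.00 = 66.76 cm

x̄ = 65.00 cm, ȳ = 66.76 cm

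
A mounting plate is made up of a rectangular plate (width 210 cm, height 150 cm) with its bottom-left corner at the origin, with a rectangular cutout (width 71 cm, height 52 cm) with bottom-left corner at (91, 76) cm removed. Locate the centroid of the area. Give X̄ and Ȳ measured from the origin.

X̄ = 102.15 cm, Ȳ = 71.42 cm

plate: A = 210 × 150 = 31500.00, centroid at (105.00, 75.00).
hole: A = −(71 × 52) = -3692.00, centroid at (126.50, 102.00).
ΣA = 27808.00 cm², ΣAX̄ = 2840462.00 cm³, ΣAȲ = 1985916.00 cm³.
X̄ = 2840462.00/27808.00 = 102.15 cm; Ȳ = 1985916.00/27808.00 = 71.42 cm.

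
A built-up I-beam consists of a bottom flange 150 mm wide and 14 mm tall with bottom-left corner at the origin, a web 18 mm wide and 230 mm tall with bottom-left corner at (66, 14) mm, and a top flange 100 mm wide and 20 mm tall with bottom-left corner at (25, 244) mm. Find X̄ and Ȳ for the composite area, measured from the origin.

bottom flange: A = 150 × 14 = 2100.00, centroid at (75.00, 7.00).
web: A = 18 × 230 = 4140.00, centroid at (75.00, 129.00).
top flange: A = 100 × 20 = 2000.00, centroid at (75.00, 254.00).
ΣA = 8240.00 mm²
ΣAX̄ = (2100.00)(75.00) + (4140.00)(75.00) + (2000.00)(75.00) = 618000.00 mm³
ΣAȲ = (2100.00)(7.00) + (4140.00)(129.00) + (2000.00)(254.00) = 1056760.00 mm³
X̄ = 618000.00 / 8240.00 = 75.00 mm
Ȳ = 1056760.00 / 8240.00 = 128.25 mm

X̄ = 75.00 mm, Ȳ = 128.25 mm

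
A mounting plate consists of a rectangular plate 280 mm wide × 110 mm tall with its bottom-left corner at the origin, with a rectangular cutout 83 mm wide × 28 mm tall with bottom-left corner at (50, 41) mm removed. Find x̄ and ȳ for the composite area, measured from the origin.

plate: A = 280 × 110 = 30800.00, centroid at (140.00, 55.00).
hole: A = −(83 × 28) = -2324.00, centroid at (91.50, 55.00).
ΣA = 28476.00 mm²
ΣAx̄ = (30800.00)(140.00) + (-2324.00)(91.50) = 4099354.00 mm³
ΣAȳ = (30800.00)(55.00) + (-2324.00)(55.00) = 1566180.00 mm³
x̄ = 4099354.00 / 28476.00 = 143.96 mm
ȳ = 1566180.00 / 28476.00 = 55.00 mm

x̄ = 143.96 mm, ȳ = 55.00 mm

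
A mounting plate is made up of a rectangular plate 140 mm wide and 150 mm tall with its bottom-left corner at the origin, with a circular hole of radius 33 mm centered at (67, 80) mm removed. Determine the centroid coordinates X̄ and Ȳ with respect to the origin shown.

X̄ = 70.58 mm, Ȳ = 74.03 mm

plate: A = 140 × 150 = 21000.00, centroid at (70.00, 75.00).
hole: A = −π·33² = -3421.19, centroid at (67.00, 80.00).
ΣA = 17578.81 mm²
ΣAX̄ = (21000.00)(70.00) + (-3421.19)(67.00) = 1240779.98 mm³
ΣAȲ = (21000.00)(75.00) + (-3421.19)(80.00) = 1301304.45 mm³
X̄ = 1240779.98 / 17578.81 = 70.58 mm
Ȳ = 1301304.45 / 17578.81 = 74.03 mm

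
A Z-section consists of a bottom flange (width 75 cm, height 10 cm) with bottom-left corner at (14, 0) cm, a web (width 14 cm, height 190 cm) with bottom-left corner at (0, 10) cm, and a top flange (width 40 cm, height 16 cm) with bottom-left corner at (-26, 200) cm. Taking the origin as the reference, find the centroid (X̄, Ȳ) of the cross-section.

X̄ = 13.19 cm, Ȳ = 102.76 cm

Part | A | x̄ᵢ | ȳᵢ | A·x̄ᵢ | A·ȳᵢ
bottom flange | 750.00 | 51.50 | 5.00 | 38625.00 | 3750.00
web | 2660.00 | 7.00 | 105.00 | 18620.00 | 279300.00
top flange | 640.00 | -6.00 | 208.00 | -3840.00 | 133120.00
Σ | 4050.00 |  |  | 53405.00 | 416170.00
X̄ = 53405.00 / 4050.00 = 13.19 cm
Ȳ = 416170.00 / 4050.00 = 102.76 cm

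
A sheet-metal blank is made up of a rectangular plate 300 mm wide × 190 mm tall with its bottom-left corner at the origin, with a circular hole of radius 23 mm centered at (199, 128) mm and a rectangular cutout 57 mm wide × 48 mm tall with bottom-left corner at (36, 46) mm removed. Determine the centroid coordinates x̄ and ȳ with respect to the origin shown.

x̄ = 152.90 mm, ȳ = 95.26 mm

plate: A = 300 × 190 = 57000.00, centroid at (150.00, 95.00).
hole 1: A = −π·23² = -1661.90, centroid at (199.00, 128.00).
hole 2: A = −(57 × 48) = -2736.00, centroid at (64.50, 70.00).
ΣA = 52602.10 mm²
ΣAx̄ = (57000.00)(150.00) + (-1661.90)(199.00) + (-2736.00)(64.50) = 8042809.40 mm³
ΣAȳ = (57000.00)(95.00) + (-1661.90)(128.00) + (-2736.00)(70.00) = 5010756.48 mm³
x̄ = 8042809.40 / 52602.10 = 152.90 mm
ȳ = 5010756.48 / 52602.10 = 95.26 mm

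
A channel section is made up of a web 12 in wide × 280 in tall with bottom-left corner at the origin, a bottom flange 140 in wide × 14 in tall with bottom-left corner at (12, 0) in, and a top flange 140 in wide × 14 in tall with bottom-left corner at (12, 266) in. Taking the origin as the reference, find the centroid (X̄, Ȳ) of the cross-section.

web: A = 12 × 280 = 3360.00, centroid at (6.00, 140.00).
bottom flange: A = 140 × 14 = 1960.00, centroid at (82.00, 7.00).
top flange: A = 140 × 14 = 1960.00, centroid at (82.00, 273.00).
ΣA = 7280.00 in²
ΣAX̄ = (3360.00)(6.00) + (1960.00)(82.00) + (1960.00)(82.00) = 341600.00 in³
ΣAȲ = (3360.00)(140.00) + (1960.00)(7.00) + (1960.00)(273.00) = 1019200.00 in³
X̄ = 341600.00 / 7280.00 = 46.92 in
Ȳ = 1019200.00 / 7280.00 = 140.00 in

X̄ = 46.92 in, Ȳ = 140.00 in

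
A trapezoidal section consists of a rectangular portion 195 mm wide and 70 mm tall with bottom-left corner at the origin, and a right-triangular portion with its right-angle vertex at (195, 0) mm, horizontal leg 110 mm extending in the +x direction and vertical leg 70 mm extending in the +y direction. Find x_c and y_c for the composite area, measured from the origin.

x_c = 127.02 mm, y_c = 32.43 mm

Part | A | x̄ᵢ | ȳᵢ | A·x̄ᵢ | A·ȳᵢ
rectangular portion | 13650.00 | 97.50 | 35.00 | 1330875.00 | 477750.00
triangular portion | 3850.00 | 231.67 | 23.33 | 891916.67 | 89833.33
Σ | 17500.00 |  |  | 2222791.67 | 567583.33
x_c = 2222791.67 / 17500.00 = 127.02 mm
y_c = 567583.33 / 17500.00 = 32.43 mm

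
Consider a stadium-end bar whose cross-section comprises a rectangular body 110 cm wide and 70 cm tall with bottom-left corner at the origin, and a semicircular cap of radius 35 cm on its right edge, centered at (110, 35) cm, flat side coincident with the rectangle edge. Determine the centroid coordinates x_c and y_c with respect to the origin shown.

x_c = 68.97 cm, y_c = 35.00 cm

rectangular body: A = 110 × 70 = 7700.00, centroid at (55.00, 35.00).
semicircular end: A = ½π·35² = 1924.23, centroid at (124.85, 35.00).
ΣA = 9624.23 cm²
ΣAx_c = (7700.00)(55.00) + (1924.23)(124.85) = 663748.14 cm³
ΣAy_c = (7700.00)(35.00) + (1924.23)(35.00) = 336847.89 cm³
x_c = 663748.14 / 9624.23 = 68.97 cm
y_c = 336847.89 / 9624.23 = 35.00 cm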